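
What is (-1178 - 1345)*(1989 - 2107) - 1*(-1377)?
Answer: 299091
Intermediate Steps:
(-1178 - 1345)*(1989 - 2107) - 1*(-1377) = -2523*(-118) + 1377 = 297714 + 1377 = 299091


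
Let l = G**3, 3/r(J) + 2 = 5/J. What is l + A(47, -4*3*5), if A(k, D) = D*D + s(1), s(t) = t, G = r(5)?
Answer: 3574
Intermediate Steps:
r(J) = 3/(-2 + 5/J)
G = -3 (G = -3*5/(-5 + 2*5) = -3*5/(-5 + 10) = -3*5/5 = -3*5*1/5 = -3)
l = -27 (l = (-3)**3 = -27)
A(k, D) = 1 + D**2 (A(k, D) = D*D + 1 = D**2 + 1 = 1 + D**2)
l + A(47, -4*3*5) = -27 + (1 + (-4*3*5)**2) = -27 + (1 + (-12*5)**2) = -27 + (1 + (-60)**2) = -27 + (1 + 3600) = -27 + 3601 = 3574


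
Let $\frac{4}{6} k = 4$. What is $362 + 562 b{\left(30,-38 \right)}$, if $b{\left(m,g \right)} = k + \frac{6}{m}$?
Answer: $\frac{19232}{5} \approx 3846.4$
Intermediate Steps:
$k = 6$ ($k = \frac{3}{2} \cdot 4 = 6$)
$b{\left(m,g \right)} = 6 + \frac{6}{m}$
$362 + 562 b{\left(30,-38 \right)} = 362 + 562 \left(6 + \frac{6}{30}\right) = 362 + 562 \left(6 + 6 \cdot \frac{1}{30}\right) = 362 + 562 \left(6 + \frac{1}{5}\right) = 362 + 562 \cdot \frac{31}{5} = 362 + \frac{17422}{5} = \frac{19232}{5}$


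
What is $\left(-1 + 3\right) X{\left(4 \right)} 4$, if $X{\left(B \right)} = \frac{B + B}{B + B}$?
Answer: $8$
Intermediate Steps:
$X{\left(B \right)} = 1$ ($X{\left(B \right)} = \frac{2 B}{2 B} = 2 B \frac{1}{2 B} = 1$)
$\left(-1 + 3\right) X{\left(4 \right)} 4 = \left(-1 + 3\right) 1 \cdot 4 = 2 \cdot 1 \cdot 4 = 2 \cdot 4 = 8$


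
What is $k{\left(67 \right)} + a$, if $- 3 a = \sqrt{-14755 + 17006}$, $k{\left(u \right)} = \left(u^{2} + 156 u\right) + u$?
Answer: $15008 - \frac{\sqrt{2251}}{3} \approx 14992.0$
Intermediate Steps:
$k{\left(u \right)} = u^{2} + 157 u$
$a = - \frac{\sqrt{2251}}{3}$ ($a = - \frac{\sqrt{-14755 + 17006}}{3} = - \frac{\sqrt{2251}}{3} \approx -15.815$)
$k{\left(67 \right)} + a = 67 \left(157 + 67\right) - \frac{\sqrt{2251}}{3} = 67 \cdot 224 - \frac{\sqrt{2251}}{3} = 15008 - \frac{\sqrt{2251}}{3}$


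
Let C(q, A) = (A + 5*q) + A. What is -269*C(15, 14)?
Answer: -27707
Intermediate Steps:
C(q, A) = 2*A + 5*q
-269*C(15, 14) = -269*(2*14 + 5*15) = -269*(28 + 75) = -269*103 = -27707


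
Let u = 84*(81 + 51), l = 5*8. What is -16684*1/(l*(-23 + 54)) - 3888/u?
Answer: -329537/23870 ≈ -13.805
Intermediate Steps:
l = 40
u = 11088 (u = 84*132 = 11088)
-16684*1/(l*(-23 + 54)) - 3888/u = -16684*1/(40*(-23 + 54)) - 3888/11088 = -16684/(40*31) - 3888*1/11088 = -16684/1240 - 27/77 = -16684*1/1240 - 27/77 = -4171/310 - 27/77 = -329537/23870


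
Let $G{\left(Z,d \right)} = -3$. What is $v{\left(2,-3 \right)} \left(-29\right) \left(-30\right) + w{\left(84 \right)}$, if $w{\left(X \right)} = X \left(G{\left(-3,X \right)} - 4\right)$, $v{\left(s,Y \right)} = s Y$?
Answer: $-5808$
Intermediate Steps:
$v{\left(s,Y \right)} = Y s$
$w{\left(X \right)} = - 7 X$ ($w{\left(X \right)} = X \left(-3 - 4\right) = X \left(-7\right) = - 7 X$)
$v{\left(2,-3 \right)} \left(-29\right) \left(-30\right) + w{\left(84 \right)} = \left(-3\right) 2 \left(-29\right) \left(-30\right) - 588 = \left(-6\right) \left(-29\right) \left(-30\right) - 588 = 174 \left(-30\right) - 588 = -5220 - 588 = -5808$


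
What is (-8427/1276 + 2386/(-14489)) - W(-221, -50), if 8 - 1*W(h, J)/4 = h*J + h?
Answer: 800107890437/18487964 ≈ 43277.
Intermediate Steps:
W(h, J) = 32 - 4*h - 4*J*h (W(h, J) = 32 - 4*(h*J + h) = 32 - 4*(J*h + h) = 32 - 4*(h + J*h) = 32 + (-4*h - 4*J*h) = 32 - 4*h - 4*J*h)
(-8427/1276 + 2386/(-14489)) - W(-221, -50) = (-8427/1276 + 2386/(-14489)) - (32 - 4*(-221) - 4*(-50)*(-221)) = (-8427*1/1276 + 2386*(-1/14489)) - (32 + 884 - 44200) = (-8427/1276 - 2386/14489) - 1*(-43284) = -125143339/18487964 + 43284 = 800107890437/18487964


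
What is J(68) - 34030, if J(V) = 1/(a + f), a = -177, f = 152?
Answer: -850751/25 ≈ -34030.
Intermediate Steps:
J(V) = -1/25 (J(V) = 1/(-177 + 152) = 1/(-25) = -1/25)
J(68) - 34030 = -1/25 - 34030 = -850751/25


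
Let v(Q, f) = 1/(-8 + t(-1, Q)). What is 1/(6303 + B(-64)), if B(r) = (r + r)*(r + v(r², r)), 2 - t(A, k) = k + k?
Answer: 4099/59415069 ≈ 6.8989e-5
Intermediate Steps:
t(A, k) = 2 - 2*k (t(A, k) = 2 - (k + k) = 2 - 2*k)
v(Q, f) = 1/(-6 - 2*Q) (v(Q, f) = 1/(-8 + (2 - 2*Q)) = 1/(-6 - 2*Q))
B(r) = 2*r*(r - 1/(6 + 2*r²)) (B(r) = (r + r)*(r - 1/(6 + 2*r²)) = (2*r)*(r - 1/(6 + 2*r²)) = 2*r*(r - 1/(6 + 2*r²)))
1/(6303 + B(-64)) = 1/(6303 - 64*(-1 + 2*(-64)*(3 + (-64)²))/(3 + (-64)²)) = 1/(6303 - 64*(-1 + 2*(-64)*(3 + 4096))/(3 + 4096)) = 1/(6303 - 64*(-1 + 2*(-64)*4099)/4099) = 1/(6303 - 64*1/4099*(-1 - 524672)) = 1/(6303 - 64*1/4099*(-524673)) = 1/(6303 + 33579072/4099) = 1/(59415069/4099) = 4099/59415069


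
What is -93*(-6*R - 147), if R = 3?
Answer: 15345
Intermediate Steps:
-93*(-6*R - 147) = -93*(-6*3 - 147) = -93*(-18 - 147) = -93*(-165) = 15345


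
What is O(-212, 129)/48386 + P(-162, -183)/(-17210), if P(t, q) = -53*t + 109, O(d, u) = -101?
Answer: -21122724/41636153 ≈ -0.50732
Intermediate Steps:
P(t, q) = 109 - 53*t
O(-212, 129)/48386 + P(-162, -183)/(-17210) = -101/48386 + (109 - 53*(-162))/(-17210) = -101*1/48386 + (109 + 8586)*(-1/17210) = -101/48386 + 8695*(-1/17210) = -101/48386 - 1739/3442 = -21122724/41636153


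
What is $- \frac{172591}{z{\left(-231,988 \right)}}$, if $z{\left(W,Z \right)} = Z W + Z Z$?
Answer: $- \frac{172591}{747916} \approx -0.23076$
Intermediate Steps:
$z{\left(W,Z \right)} = Z^{2} + W Z$ ($z{\left(W,Z \right)} = W Z + Z^{2} = Z^{2} + W Z$)
$- \frac{172591}{z{\left(-231,988 \right)}} = - \frac{172591}{988 \left(-231 + 988\right)} = - \frac{172591}{988 \cdot 757} = - \frac{172591}{747916}$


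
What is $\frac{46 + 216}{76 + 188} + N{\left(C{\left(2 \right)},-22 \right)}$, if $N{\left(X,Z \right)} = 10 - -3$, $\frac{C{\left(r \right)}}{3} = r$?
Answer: $\frac{1847}{132} \approx 13.992$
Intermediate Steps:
$C{\left(r \right)} = 3 r$
$N{\left(X,Z \right)} = 13$ ($N{\left(X,Z \right)} = 10 + 3 = 13$)
$\frac{46 + 216}{76 + 188} + N{\left(C{\left(2 \right)},-22 \right)} = \frac{46 + 216}{76 + 188} + 13 = \frac{262}{264} + 13 = 262 \cdot \frac{1}{264} + 13 = \frac{131}{132} + 13 = \frac{1847}{132}$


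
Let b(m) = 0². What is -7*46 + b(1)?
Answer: -322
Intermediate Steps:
b(m) = 0
-7*46 + b(1) = -7*46 + 0 = -322 + 0 = -322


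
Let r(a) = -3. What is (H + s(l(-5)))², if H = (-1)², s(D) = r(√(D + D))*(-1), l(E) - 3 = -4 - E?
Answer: 16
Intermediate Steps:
l(E) = -1 - E (l(E) = 3 + (-4 - E) = -1 - E)
s(D) = 3 (s(D) = -3*(-1) = 3)
H = 1
(H + s(l(-5)))² = (1 + 3)² = 4² = 16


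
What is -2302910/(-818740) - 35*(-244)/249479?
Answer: 58151972349/20425843646 ≈ 2.8470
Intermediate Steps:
-2302910/(-818740) - 35*(-244)/249479 = -2302910*(-1/818740) + 8540*(1/249479) = 230291/81874 + 8540/249479 = 58151972349/20425843646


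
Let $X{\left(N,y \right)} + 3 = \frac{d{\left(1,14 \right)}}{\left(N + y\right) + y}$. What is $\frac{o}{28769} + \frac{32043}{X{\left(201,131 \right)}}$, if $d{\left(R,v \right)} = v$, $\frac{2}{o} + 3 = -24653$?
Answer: $- \frac{478342388318933}{44333029000} \approx -10790.0$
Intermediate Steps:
$o = - \frac{1}{12328}$ ($o = \frac{2}{-3 - 24653} = \frac{2}{-24656} = 2 \left(- \frac{1}{24656}\right) = - \frac{1}{12328} \approx -8.1116 \cdot 10^{-5}$)
$X{\left(N,y \right)} = -3 + \frac{14}{N + 2 y}$ ($X{\left(N,y \right)} = -3 + \frac{14}{\left(N + y\right) + y} = -3 + \frac{14}{N + 2 y}$)
$\frac{o}{28769} + \frac{32043}{X{\left(201,131 \right)}} = - \frac{1}{12328 \cdot 28769} + \frac{32043}{\frac{1}{201 + 2 \cdot 131} \left(14 - 786 - 603\right)} = \left(- \frac{1}{12328}\right) \frac{1}{28769} + \frac{32043}{\frac{1}{201 + 262} \left(14 - 786 - 603\right)} = - \frac{1}{354664232} + \frac{32043}{\frac{1}{463} \left(-1375\right)} = - \frac{1}{354664232} + \frac{32043}{- \frac{1375}{463}} = - \frac{1}{354664232} + 32043 \left(- \frac{463}{1375}\right) = - \frac{1}{354664232} - \frac{1348719}{125} = - \frac{478342388318933}{44333029000}$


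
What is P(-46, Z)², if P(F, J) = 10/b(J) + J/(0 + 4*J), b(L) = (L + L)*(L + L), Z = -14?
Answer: 10609/153664 ≈ 0.069040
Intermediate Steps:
b(L) = 4*L² (b(L) = (2*L)*(2*L) = 4*L²)
P(F, J) = ¼ + 5/(2*J²) (P(F, J) = 10/((4*J²)) + J/(0 + 4*J) = 10*(1/(4*J²)) + J/((4*J)) = 5/(2*J²) + J*(1/(4*J)) = 5/(2*J²) + ¼ = ¼ + 5/(2*J²))
P(-46, Z)² = ((¼)*(10 + (-14)²)/(-14)²)² = ((¼)*(1/196)*(10 + 196))² = ((¼)*(1/196)*206)² = (103/392)² = 10609/153664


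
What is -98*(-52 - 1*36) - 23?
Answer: 8601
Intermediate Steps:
-98*(-52 - 1*36) - 23 = -98*(-52 - 36) - 23 = -98*(-88) - 23 = 8624 - 23 = 8601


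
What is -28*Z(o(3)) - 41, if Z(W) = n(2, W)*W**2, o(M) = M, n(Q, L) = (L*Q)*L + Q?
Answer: -5081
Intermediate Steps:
n(Q, L) = Q + Q*L**2 (n(Q, L) = Q*L**2 + Q = Q + Q*L**2)
Z(W) = W**2*(2 + 2*W**2) (Z(W) = (2*(1 + W**2))*W**2 = (2 + 2*W**2)*W**2 = W**2*(2 + 2*W**2))
-28*Z(o(3)) - 41 = -56*3**2*(1 + 3**2) - 41 = -56*9*(1 + 9) - 41 = -56*9*10 - 41 = -28*180 - 41 = -5040 - 41 = -5081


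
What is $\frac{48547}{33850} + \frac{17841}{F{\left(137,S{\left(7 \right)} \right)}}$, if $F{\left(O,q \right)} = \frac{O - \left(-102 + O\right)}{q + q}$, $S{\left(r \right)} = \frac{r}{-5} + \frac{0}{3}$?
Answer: $- \frac{281003031}{575450} \approx -488.32$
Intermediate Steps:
$S{\left(r \right)} = - \frac{r}{5}$ ($S{\left(r \right)} = r \left(- \frac{1}{5}\right) + 0 \cdot \frac{1}{3} = - \frac{r}{5} + 0 = - \frac{r}{5}$)
$F{\left(O,q \right)} = \frac{51}{q}$ ($F{\left(O,q \right)} = \frac{102}{2 q} = 102 \frac{1}{2 q} = \frac{51}{q}$)
$\frac{48547}{33850} + \frac{17841}{F{\left(137,S{\left(7 \right)} \right)}} = \frac{48547}{33850} + \frac{17841}{51 \frac{1}{\left(- \frac{1}{5}\right) 7}} = 48547 \cdot \frac{1}{33850} + \frac{17841}{51 \frac{1}{- \frac{7}{5}}} = \frac{48547}{33850} + \frac{17841}{51 \left(- \frac{5}{7}\right)} = \frac{48547}{33850} + \frac{17841}{- \frac{255}{7}} = \frac{48547}{33850} + 17841 \left(- \frac{7}{255}\right) = \frac{48547}{33850} - \frac{41629}{85} = - \frac{281003031}{575450}$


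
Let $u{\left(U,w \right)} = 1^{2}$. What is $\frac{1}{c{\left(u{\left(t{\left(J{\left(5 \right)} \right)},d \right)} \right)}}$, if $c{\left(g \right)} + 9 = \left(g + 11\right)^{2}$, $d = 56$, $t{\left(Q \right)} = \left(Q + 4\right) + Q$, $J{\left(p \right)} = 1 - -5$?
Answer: $\frac{1}{135} \approx 0.0074074$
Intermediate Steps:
$J{\left(p \right)} = 6$ ($J{\left(p \right)} = 1 + 5 = 6$)
$t{\left(Q \right)} = 4 + 2 Q$ ($t{\left(Q \right)} = \left(4 + Q\right) + Q = 4 + 2 Q$)
$u{\left(U,w \right)} = 1$
$c{\left(g \right)} = -9 + \left(11 + g\right)^{2}$ ($c{\left(g \right)} = -9 + \left(g + 11\right)^{2} = -9 + \left(11 + g\right)^{2}$)
$\frac{1}{c{\left(u{\left(t{\left(J{\left(5 \right)} \right)},d \right)} \right)}} = \frac{1}{-9 + \left(11 + 1\right)^{2}} = \frac{1}{-9 + 12^{2}} = \frac{1}{-9 + 144} = \frac{1}{135}$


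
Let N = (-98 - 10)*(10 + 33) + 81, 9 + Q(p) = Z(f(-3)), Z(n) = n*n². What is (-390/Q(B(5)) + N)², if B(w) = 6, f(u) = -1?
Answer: 20466576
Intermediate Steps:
Z(n) = n³
Q(p) = -10 (Q(p) = -9 + (-1)³ = -9 - 1 = -10)
N = -4563 (N = -108*43 + 81 = -4644 + 81 = -4563)
(-390/Q(B(5)) + N)² = (-390/(-10) - 4563)² = (-390*(-⅒) - 4563)² = (39 - 4563)² = (-4524)² = 20466576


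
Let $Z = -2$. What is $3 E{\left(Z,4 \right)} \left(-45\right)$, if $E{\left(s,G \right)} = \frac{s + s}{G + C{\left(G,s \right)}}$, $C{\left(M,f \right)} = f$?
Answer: $270$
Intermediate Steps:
$E{\left(s,G \right)} = \frac{2 s}{G + s}$ ($E{\left(s,G \right)} = \frac{s + s}{G + s} = \frac{2 s}{G + s}$)
$3 E{\left(Z,4 \right)} \left(-45\right) = 3 \cdot 2 \left(-2\right) \frac{1}{4 - 2} \left(-45\right) = 3 \cdot 2 \left(-2\right) \frac{1}{2} \left(-45\right) = 3 \left(-2\right) \left(-45\right) = \left(-6\right) \left(-45\right) = 270$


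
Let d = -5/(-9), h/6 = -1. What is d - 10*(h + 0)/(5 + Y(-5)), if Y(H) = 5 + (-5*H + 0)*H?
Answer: 7/207 ≈ 0.033816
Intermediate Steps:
h = -6 (h = 6*(-1) = -6)
Y(H) = 5 - 5*H² (Y(H) = 5 + (-5*H)*H = 5 - 5*H²)
d = 5/9 (d = -5*(-⅑) = 5/9 ≈ 0.55556)
d - 10*(h + 0)/(5 + Y(-5)) = 5/9 - 10*(-6 + 0)/(5 + (5 - 5*(-5)²)) = 5/9 - (-60)/(5 + (5 - 5*25)) = 5/9 - (-60)/(5 + (5 - 125)) = 5/9 - (-60)/(5 - 120) = 5/9 - (-60)/(-115) = 5/9 - (-60)*(-1)/115 = 5/9 - 10*6/115 = 5/9 - 12/23 = 7/207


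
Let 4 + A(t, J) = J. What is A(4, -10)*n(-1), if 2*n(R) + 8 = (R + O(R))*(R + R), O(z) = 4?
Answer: 98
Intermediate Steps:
A(t, J) = -4 + J
n(R) = -4 + R*(4 + R) (n(R) = -4 + ((R + 4)*(R + R))/2 = -4 + ((4 + R)*(2*R))/2 = -4 + (2*R*(4 + R))/2 = -4 + R*(4 + R))
A(4, -10)*n(-1) = (-4 - 10)*(-4 + (-1)**2 + 4*(-1)) = -14*(-4 + 1 - 4) = -14*(-7) = 98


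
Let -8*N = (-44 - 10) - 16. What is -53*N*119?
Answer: -220745/4 ≈ -55186.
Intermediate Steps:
N = 35/4 (N = -((-44 - 10) - 16)/8 = -(-54 - 16)/8 = -⅛*(-70) = 35/4 ≈ 8.7500)
-53*N*119 = -53*35/4*119 = -1855/4*119 = -220745/4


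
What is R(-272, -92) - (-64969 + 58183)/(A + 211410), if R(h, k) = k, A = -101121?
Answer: -3379934/36763 ≈ -91.938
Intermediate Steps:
R(-272, -92) - (-64969 + 58183)/(A + 211410) = -92 - (-64969 + 58183)/(-101121 + 211410) = -92 - (-6786)/110289 = -92 - 1*(-2262/36763) = -92 + 2262/36763 = -3379934/36763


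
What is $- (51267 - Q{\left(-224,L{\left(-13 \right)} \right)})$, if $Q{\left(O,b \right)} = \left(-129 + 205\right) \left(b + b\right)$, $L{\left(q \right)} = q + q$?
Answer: $-55219$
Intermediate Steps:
$L{\left(q \right)} = 2 q$
$Q{\left(O,b \right)} = 152 b$ ($Q{\left(O,b \right)} = 76 \cdot 2 b = 152 b$)
$- (51267 - Q{\left(-224,L{\left(-13 \right)} \right)}) = - (51267 - 152 \cdot 2 \left(-13\right)) = - (51267 - 152 \left(-26\right)) = - (51267 - -3952) = - (51267 + 3952) = \left(-1\right) 55219 = -55219$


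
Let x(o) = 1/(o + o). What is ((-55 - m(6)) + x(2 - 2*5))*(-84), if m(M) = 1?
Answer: 18837/4 ≈ 4709.3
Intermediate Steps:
x(o) = 1/(2*o)
((-55 - m(6)) + x(2 - 2*5))*(-84) = ((-55 - 1*1) + 1/(2*(2 - 2*5)))*(-84) = ((-55 - 1) + 1/(2*(2 - 10)))*(-84) = (-56 + (1/2)/(-8))*(-84) = (-56 + (1/2)*(-1/8))*(-84) = (-56 - 1/16)*(-84) = -897/16*(-84) = 18837/4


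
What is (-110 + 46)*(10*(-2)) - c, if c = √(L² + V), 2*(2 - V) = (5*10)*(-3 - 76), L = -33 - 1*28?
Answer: 1280 - √5698 ≈ 1204.5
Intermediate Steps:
L = -61 (L = -33 - 28 = -61)
V = 1977 (V = 2 - 5*10*(-3 - 76)/2 = 2 - 25*(-79) = 2 - ½*(-3950) = 2 + 1975 = 1977)
c = √5698 (c = √((-61)² + 1977) = √(3721 + 1977) = √5698 ≈ 75.485)
(-110 + 46)*(10*(-2)) - c = (-110 + 46)*(10*(-2)) - √5698 = -64*(-20) - √5698 = 1280 - √5698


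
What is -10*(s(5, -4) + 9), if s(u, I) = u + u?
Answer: -190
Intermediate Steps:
s(u, I) = 2*u
-10*(s(5, -4) + 9) = -10*(2*5 + 9) = -10*(10 + 9) = -10*19 = -190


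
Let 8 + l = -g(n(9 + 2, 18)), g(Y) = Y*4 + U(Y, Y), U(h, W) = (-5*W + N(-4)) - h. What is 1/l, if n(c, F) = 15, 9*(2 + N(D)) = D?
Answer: 9/220 ≈ 0.040909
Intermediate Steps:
N(D) = -2 + D/9
U(h, W) = -22/9 - h - 5*W (U(h, W) = (-5*W + (-2 + (⅑)*(-4))) - h = (-5*W + (-2 - 4/9)) - h = (-5*W - 22/9) - h = (-22/9 - 5*W) - h = -22/9 - h - 5*W)
g(Y) = -22/9 - 2*Y (g(Y) = Y*4 + (-22/9 - Y - 5*Y) = 4*Y + (-22/9 - 6*Y) = -22/9 - 2*Y)
l = 220/9 (l = -8 - (-22/9 - 2*15) = -8 - (-22/9 - 30) = -8 - 1*(-292/9) = -8 + 292/9 = 220/9 ≈ 24.444)
1/l = 1/(220/9) = 9/220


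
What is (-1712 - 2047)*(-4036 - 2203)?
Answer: 23452401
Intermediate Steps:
(-1712 - 2047)*(-4036 - 2203) = -3759*(-6239) = 23452401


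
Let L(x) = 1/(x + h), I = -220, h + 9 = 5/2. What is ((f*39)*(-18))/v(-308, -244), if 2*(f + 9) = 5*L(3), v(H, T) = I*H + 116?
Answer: 11934/118783 ≈ 0.10047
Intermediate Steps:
h = -13/2 (h = -9 + 5/2 = -13/2 ≈ -6.5000)
L(x) = 1/(-13/2 + x) (L(x) = 1/(x - 13/2) = 1/(-13/2 + x))
v(H, T) = 116 - 220*H (v(H, T) = -220*H + 116 = 116 - 220*H)
f = -68/7 (f = -9 + (5*(2/(-13 + 2*3)))/2 = -9 + (5*(2/(-13 + 6)))/2 = -9 + (5*(2/(-7)))/2 = -9 + (5*(2*(-⅐)))/2 = -9 + (5*(-2/7))/2 = -9 + (½)*(-10/7) = -9 - 5/7 = -68/7 ≈ -9.7143)
((f*39)*(-18))/v(-308, -244) = (-68/7*39*(-18))/(116 - 220*(-308)) = (-2652/7*(-18))/(116 + 67760) = (47736/7)/67876 = (47736/7)*(1/67876) = 11934/118783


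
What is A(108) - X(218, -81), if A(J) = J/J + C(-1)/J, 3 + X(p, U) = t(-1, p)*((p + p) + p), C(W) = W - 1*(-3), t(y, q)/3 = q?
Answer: -23096447/54 ≈ -4.2771e+5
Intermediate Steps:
t(y, q) = 3*q
C(W) = 3 + W (C(W) = W + 3 = 3 + W)
X(p, U) = -3 + 9*p² (X(p, U) = -3 + (3*p)*((p + p) + p) = -3 + (3*p)*(2*p + p) = -3 + (3*p)*(3*p) = -3 + 9*p²)
A(J) = 1 + 2/J (A(J) = J/J + (3 - 1)/J = 1 + 2/J)
A(108) - X(218, -81) = (2 + 108)/108 - (-3 + 9*218²) = (1/108)*110 - (-3 + 9*47524) = 55/54 - (-3 + 427716) = 55/54 - 1*427713 = 55/54 - 427713 = -23096447/54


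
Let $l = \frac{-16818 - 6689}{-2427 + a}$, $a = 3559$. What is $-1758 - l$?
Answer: $- \frac{1966549}{1132} \approx -1737.2$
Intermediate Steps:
$l = - \frac{23507}{1132}$ ($l = \frac{-16818 - 6689}{-2427 + 3559} = - \frac{23507}{1132} \approx -20.766$)
$-1758 - l = -1758 - - \frac{23507}{1132} = -1758 + \frac{23507}{1132} = - \frac{1966549}{1132}$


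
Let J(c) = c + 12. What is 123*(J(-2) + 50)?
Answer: 7380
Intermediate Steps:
J(c) = 12 + c
123*(J(-2) + 50) = 123*((12 - 2) + 50) = 123*(10 + 50) = 123*60 = 7380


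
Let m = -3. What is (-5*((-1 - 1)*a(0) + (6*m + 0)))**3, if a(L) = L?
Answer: 729000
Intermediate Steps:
(-5*((-1 - 1)*a(0) + (6*m + 0)))**3 = (-5*((-1 - 1)*0 + (6*(-3) + 0)))**3 = (-5*(-2*0 + (-18 + 0)))**3 = (-5*(0 - 18))**3 = (-5*(-18))**3 = 90**3 = 729000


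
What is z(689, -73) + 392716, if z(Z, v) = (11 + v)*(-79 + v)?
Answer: 402140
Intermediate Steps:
z(Z, v) = (-79 + v)*(11 + v)
z(689, -73) + 392716 = (-869 + (-73)**2 - 68*(-73)) + 392716 = (-869 + 5329 + 4964) + 392716 = 9424 + 392716 = 402140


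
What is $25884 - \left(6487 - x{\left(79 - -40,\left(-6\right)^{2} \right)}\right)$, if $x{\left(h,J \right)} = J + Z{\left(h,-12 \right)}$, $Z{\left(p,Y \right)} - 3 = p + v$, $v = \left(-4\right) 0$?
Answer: $19555$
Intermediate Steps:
$v = 0$
$Z{\left(p,Y \right)} = 3 + p$ ($Z{\left(p,Y \right)} = 3 + \left(p + 0\right) = 3 + p$)
$x{\left(h,J \right)} = 3 + J + h$ ($x{\left(h,J \right)} = J + \left(3 + h\right) = 3 + J + h$)
$25884 - \left(6487 - x{\left(79 - -40,\left(-6\right)^{2} \right)}\right) = 25884 - \left(6487 - \left(3 + \left(-6\right)^{2} + \left(79 - -40\right)\right)\right) = 25884 - \left(6487 - \left(3 + 36 + \left(79 + 40\right)\right)\right) = 25884 - \left(6487 - \left(3 + 36 + 119\right)\right) = 25884 - \left(6487 - 158\right) = 25884 - 6329 = 19555$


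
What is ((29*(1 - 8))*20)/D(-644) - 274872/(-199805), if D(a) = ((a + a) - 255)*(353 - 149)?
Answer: 21833304371/15723254865 ≈ 1.3886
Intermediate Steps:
D(a) = -52020 + 408*a (D(a) = (2*a - 255)*204 = (-255 + 2*a)*204 = -52020 + 408*a)
((29*(1 - 8))*20)/D(-644) - 274872/(-199805) = ((29*(1 - 8))*20)/(-52020 + 408*(-644)) - 274872/(-199805) = ((29*(-7))*20)/(-52020 - 262752) - 274872*(-1/199805) = -203*20/(-314772) + 274872/199805 = -4060*(-1/314772) + 274872/199805 = 1015/78693 + 274872/199805 = 21833304371/15723254865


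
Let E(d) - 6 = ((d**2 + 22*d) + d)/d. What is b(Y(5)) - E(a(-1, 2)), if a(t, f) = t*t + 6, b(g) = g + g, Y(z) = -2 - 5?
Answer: -50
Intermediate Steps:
Y(z) = -7
b(g) = 2*g
a(t, f) = 6 + t**2 (a(t, f) = t**2 + 6 = 6 + t**2)
E(d) = 6 + (d**2 + 23*d)/d (E(d) = 6 + ((d**2 + 22*d) + d)/d = 6 + (d**2 + 23*d)/d)
b(Y(5)) - E(a(-1, 2)) = 2*(-7) - (29 + (6 + (-1)**2)) = -14 - (29 + (6 + 1)) = -14 - (29 + 7) = -14 - 1*36 = -14 - 36 = -50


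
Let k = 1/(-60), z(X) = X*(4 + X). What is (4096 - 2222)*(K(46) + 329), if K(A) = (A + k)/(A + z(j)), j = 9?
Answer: 3017495123/4890 ≈ 6.1708e+5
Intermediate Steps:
k = -1/60 ≈ -0.016667
K(A) = (-1/60 + A)/(117 + A) (K(A) = (A - 1/60)/(A + 9*(4 + 9)) = (-1/60 + A)/(A + 9*13) = (-1/60 + A)/(A + 117) = (-1/60 + A)/(117 + A))
(4096 - 2222)*(K(46) + 329) = (4096 - 2222)*((-1/60 + 46)/(117 + 46) + 329) = 1874*((2759/60)/163 + 329) = 1874*((1/163)*(2759/60) + 329) = 1874*(2759/9780 + 329) = 1874*(3220379/9780) = 3017495123/4890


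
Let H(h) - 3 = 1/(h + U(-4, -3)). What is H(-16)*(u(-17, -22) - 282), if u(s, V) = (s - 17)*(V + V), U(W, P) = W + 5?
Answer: 53416/15 ≈ 3561.1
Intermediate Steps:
U(W, P) = 5 + W
H(h) = 3 + 1/(1 + h) (H(h) = 3 + 1/(h + (5 - 4)) = 3 + 1/(h + 1) = 3 + 1/(1 + h))
u(s, V) = 2*V*(-17 + s) (u(s, V) = (-17 + s)*(2*V) = 2*V*(-17 + s))
H(-16)*(u(-17, -22) - 282) = ((4 + 3*(-16))/(1 - 16))*(2*(-22)*(-17 - 17) - 282) = ((4 - 48)/(-15))*(2*(-22)*(-34) - 282) = (-1/15*(-44))*(1496 - 282) = (44/15)*1214 = 53416/15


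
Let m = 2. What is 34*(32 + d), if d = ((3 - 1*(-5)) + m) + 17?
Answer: 2006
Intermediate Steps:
d = 27 (d = ((3 - 1*(-5)) + 2) + 17 = ((3 + 5) + 2) + 17 = (8 + 2) + 17 = 10 + 17 = 27)
34*(32 + d) = 34*(32 + 27) = 34*59 = 2006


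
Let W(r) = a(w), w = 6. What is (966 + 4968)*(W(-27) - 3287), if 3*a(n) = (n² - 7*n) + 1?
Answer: -19514948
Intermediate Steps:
a(n) = ⅓ - 7*n/3 + n²/3 (a(n) = ((n² - 7*n) + 1)/3 = (1 + n² - 7*n)/3 = ⅓ - 7*n/3 + n²/3)
W(r) = -5/3 (W(r) = ⅓ - 7/3*6 + (⅓)*6² = ⅓ - 14 + (⅓)*36 = ⅓ - 14 + 12 = -5/3)
(966 + 4968)*(W(-27) - 3287) = (966 + 4968)*(-5/3 - 3287) = 5934*(-9866/3) = -19514948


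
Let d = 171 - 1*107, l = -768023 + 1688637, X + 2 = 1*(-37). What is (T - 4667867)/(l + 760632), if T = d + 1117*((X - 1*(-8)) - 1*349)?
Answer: -5092263/1681246 ≈ -3.0289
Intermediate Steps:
X = -39 (X = -2 + 1*(-37) = -2 - 37 = -39)
l = 920614
d = 64 (d = 171 - 107 = 64)
T = -424396 (T = 64 + 1117*((-39 - 1*(-8)) - 1*349) = 64 + 1117*((-39 + 8) - 349) = 64 + 1117*(-31 - 349) = 64 + 1117*(-380) = 64 - 424460 = -424396)
(T - 4667867)/(l + 760632) = (-424396 - 4667867)/(920614 + 760632) = -5092263/1681246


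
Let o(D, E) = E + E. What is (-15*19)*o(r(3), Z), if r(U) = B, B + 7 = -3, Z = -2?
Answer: 1140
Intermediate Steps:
B = -10 (B = -7 - 3 = -10)
r(U) = -10
o(D, E) = 2*E
(-15*19)*o(r(3), Z) = (-15*19)*(2*(-2)) = -285*(-4) = 1140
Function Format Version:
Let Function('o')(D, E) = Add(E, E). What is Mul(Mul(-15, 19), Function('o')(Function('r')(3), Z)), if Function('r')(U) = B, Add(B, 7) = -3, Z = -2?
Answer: 1140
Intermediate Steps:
B = -10 (B = Add(-7, -3) = -10)
Function('r')(U) = -10
Function('o')(D, E) = Mul(2, E)
Mul(Mul(-15, 19), Function('o')(Function('r')(3), Z)) = Mul(Mul(-15, 19), Mul(2, -2)) = Mul(-285, -4) = 1140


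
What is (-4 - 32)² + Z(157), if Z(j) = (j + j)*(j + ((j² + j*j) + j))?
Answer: 15579464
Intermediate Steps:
Z(j) = 2*j*(2*j + 2*j²) (Z(j) = (2*j)*(j + ((j² + j²) + j)) = (2*j)*(j + (2*j² + j)) = (2*j)*(j + (j + 2*j²)) = (2*j)*(2*j + 2*j²) = 2*j*(2*j + 2*j²))
(-4 - 32)² + Z(157) = (-4 - 32)² + 4*157²*(1 + 157) = (-36)² + 4*24649*158 = 1296 + 15578168 = 15579464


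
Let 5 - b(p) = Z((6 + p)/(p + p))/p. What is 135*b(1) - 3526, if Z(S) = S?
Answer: -6647/2 ≈ -3323.5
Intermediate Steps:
b(p) = 5 - (6 + p)/(2*p²) (b(p) = 5 - (6 + p)/(p + p)/p = 5 - (6 + p)/((2*p))/p = 5 - (6 + p)*(1/(2*p))/p = 5 - (6 + p)/(2*p)/p = 5 - (6 + p)/(2*p²))
135*b(1) - 3526 = 135*(5 - 3/1² - ½/1) - 3526 = 135*(5 - 3*1 - ½*1) - 3526 = 135*(5 - 3 - ½) - 3526 = 135*(3/2) - 3526 = 405/2 - 3526 = -6647/2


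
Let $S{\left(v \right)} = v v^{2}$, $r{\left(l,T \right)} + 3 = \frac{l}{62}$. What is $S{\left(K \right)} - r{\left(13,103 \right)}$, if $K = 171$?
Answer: $\frac{310013255}{62} \approx 5.0002 \cdot 10^{6}$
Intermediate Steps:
$r{\left(l,T \right)} = -3 + \frac{l}{62}$
$S{\left(v \right)} = v^{3}$
$S{\left(K \right)} - r{\left(13,103 \right)} = 171^{3} - \left(-3 + \frac{1}{62} \cdot 13\right) = 5000211 - \left(-3 + \frac{13}{62}\right) = 5000211 - - \frac{173}{62} = 5000211 + \frac{173}{62} = \frac{310013255}{62}$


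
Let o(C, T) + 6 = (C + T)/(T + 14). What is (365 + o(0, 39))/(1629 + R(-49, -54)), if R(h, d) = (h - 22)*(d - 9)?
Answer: 9533/161703 ≈ 0.058954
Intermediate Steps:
o(C, T) = -6 + (C + T)/(14 + T) (o(C, T) = -6 + (C + T)/(T + 14) = -6 + (C + T)/(14 + T))
R(h, d) = (-22 + h)*(-9 + d)
(365 + o(0, 39))/(1629 + R(-49, -54)) = (365 + (-84 + 0 - 5*39)/(14 + 39))/(1629 + (198 - 22*(-54) - 9*(-49) - 54*(-49))) = (365 + (-84 + 0 - 195)/53)/(1629 + (198 + 1188 + 441 + 2646)) = (365 + (1/53)*(-279))/(1629 + 4473) = (365 - 279/53)/6102 = (19066/53)*(1/6102) = 9533/161703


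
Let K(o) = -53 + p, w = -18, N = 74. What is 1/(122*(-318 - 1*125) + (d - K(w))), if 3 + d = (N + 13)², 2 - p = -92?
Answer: -1/46521 ≈ -2.1496e-5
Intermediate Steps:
p = 94 (p = 2 - 1*(-92) = 2 + 92 = 94)
K(o) = 41 (K(o) = -53 + 94 = 41)
d = 7566 (d = -3 + (74 + 13)² = -3 + 87² = -3 + 7569 = 7566)
1/(122*(-318 - 1*125) + (d - K(w))) = 1/(122*(-318 - 1*125) + (7566 - 1*41)) = 1/(122*(-318 - 125) + (7566 - 41)) = 1/(122*(-443) + 7525) = 1/(-54046 + 7525) = 1/(-46521) = -1/46521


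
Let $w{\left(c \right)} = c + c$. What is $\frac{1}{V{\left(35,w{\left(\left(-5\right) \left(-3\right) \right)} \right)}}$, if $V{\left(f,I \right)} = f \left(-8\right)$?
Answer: $- \frac{1}{280} \approx -0.0035714$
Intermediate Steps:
$w{\left(c \right)} = 2 c$
$V{\left(f,I \right)} = - 8 f$
$\frac{1}{V{\left(35,w{\left(\left(-5\right) \left(-3\right) \right)} \right)}} = \frac{1}{\left(-8\right) 35} = \frac{1}{-280} = - \frac{1}{280}$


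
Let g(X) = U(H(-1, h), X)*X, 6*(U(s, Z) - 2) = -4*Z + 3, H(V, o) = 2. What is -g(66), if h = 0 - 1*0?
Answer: 2739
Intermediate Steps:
h = 0 (h = 0 + 0 = 0)
U(s, Z) = 5/2 - 2*Z/3 (U(s, Z) = 2 + (-4*Z + 3)/6 = 2 + (3 - 4*Z)/6 = 2 + (1/2 - 2*Z/3) = 5/2 - 2*Z/3)
g(X) = X*(5/2 - 2*X/3) (g(X) = (5/2 - 2*X/3)*X = X*(5/2 - 2*X/3))
-g(66) = -66*(15 - 4*66)/6 = -66*(15 - 264)/6 = -66*(-249)/6 = -1*(-2739) = 2739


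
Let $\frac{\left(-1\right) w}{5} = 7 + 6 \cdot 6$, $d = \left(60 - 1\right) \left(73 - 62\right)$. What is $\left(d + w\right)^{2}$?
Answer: $188356$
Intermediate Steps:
$d = 649$ ($d = 59 \cdot 11 = 649$)
$w = -215$ ($w = - 5 \left(7 + 6 \cdot 6\right) = - 5 \left(7 + 36\right) = \left(-5\right) 43 = -215$)
$\left(d + w\right)^{2} = \left(649 - 215\right)^{2} = 434^{2} = 188356$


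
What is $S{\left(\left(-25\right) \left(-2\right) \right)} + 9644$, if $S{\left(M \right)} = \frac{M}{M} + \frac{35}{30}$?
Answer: $\frac{57877}{6} \approx 9646.2$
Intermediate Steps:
$S{\left(M \right)} = \frac{13}{6}$ ($S{\left(M \right)} = 1 + 35 \cdot \frac{1}{30} = 1 + \frac{7}{6} = \frac{13}{6}$)
$S{\left(\left(-25\right) \left(-2\right) \right)} + 9644 = \frac{13}{6} + 9644 = \frac{57877}{6}$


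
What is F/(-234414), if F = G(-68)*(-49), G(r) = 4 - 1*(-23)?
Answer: 49/8682 ≈ 0.0056439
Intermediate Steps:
G(r) = 27 (G(r) = 4 + 23 = 27)
F = -1323 (F = 27*(-49) = -1323)
F/(-234414) = -1323/(-234414) = -1323*(-1/234414) = 49/8682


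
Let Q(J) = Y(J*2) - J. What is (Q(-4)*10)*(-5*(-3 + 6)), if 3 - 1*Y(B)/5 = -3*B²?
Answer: -146850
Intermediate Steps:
Y(B) = 15 + 15*B² (Y(B) = 15 - (-15)*B² = 15 + 15*B²)
Q(J) = 15 - J + 60*J² (Q(J) = (15 + 15*(J*2)²) - J = (15 + 15*(2*J)²) - J = (15 + 15*(4*J²)) - J = (15 + 60*J²) - J = 15 - J + 60*J²)
(Q(-4)*10)*(-5*(-3 + 6)) = ((15 - 1*(-4) + 60*(-4)²)*10)*(-5*(-3 + 6)) = ((15 + 4 + 60*16)*10)*(-5*3) = ((15 + 4 + 960)*10)*(-15) = (979*10)*(-15) = 9790*(-15) = -146850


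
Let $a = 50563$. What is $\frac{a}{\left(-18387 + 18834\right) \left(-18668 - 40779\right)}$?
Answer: $- \frac{50563}{26572809} \approx -0.0019028$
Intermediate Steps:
$\frac{a}{\left(-18387 + 18834\right) \left(-18668 - 40779\right)} = \frac{50563}{\left(-18387 + 18834\right) \left(-18668 - 40779\right)} = \frac{50563}{447 \left(-59447\right)} = \frac{50563}{-26572809} = 50563 \left(- \frac{1}{26572809}\right) = - \frac{50563}{26572809}$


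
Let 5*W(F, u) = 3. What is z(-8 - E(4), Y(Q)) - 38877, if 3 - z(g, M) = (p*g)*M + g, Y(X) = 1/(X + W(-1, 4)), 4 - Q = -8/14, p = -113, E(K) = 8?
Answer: -7096578/181 ≈ -39208.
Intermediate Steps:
W(F, u) = ⅗ (W(F, u) = (⅕)*3 = ⅗)
Q = 32/7 (Q = 4 - (-8)/14 = 4 - 1*(-4/7) = 4 + 4/7 = 32/7 ≈ 4.5714)
Y(X) = 1/(⅗ + X) (Y(X) = 1/(X + ⅗) = 1/(⅗ + X))
z(g, M) = 3 - g + 113*M*g (z(g, M) = 3 - ((-113*g)*M + g) = 3 - (-113*M*g + g) = 3 - (g - 113*M*g) = 3 + (-g + 113*M*g) = 3 - g + 113*M*g)
z(-8 - E(4), Y(Q)) - 38877 = (3 - (-8 - 1*8) + 113*(5/(3 + 5*(32/7)))*(-8 - 1*8)) - 38877 = (3 - (-8 - 8) + 113*(5/(3 + 160/7))*(-8 - 8)) - 38877 = (3 - 1*(-16) + 113*(5/(181/7))*(-16)) - 38877 = (3 + 16 + 113*(5*(7/181))*(-16)) - 38877 = (3 + 16 + 113*(35/181)*(-16)) - 38877 = (3 + 16 - 63280/181) - 38877 = -59841/181 - 38877 = -7096578/181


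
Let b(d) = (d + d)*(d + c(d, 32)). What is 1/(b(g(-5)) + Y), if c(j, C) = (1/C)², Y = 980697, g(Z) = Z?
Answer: 512/502142459 ≈ 1.0196e-6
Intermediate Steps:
c(j, C) = C⁻²
b(d) = 2*d*(1/1024 + d) (b(d) = (d + d)*(d + 32⁻²) = (2*d)*(d + 1/1024) = (2*d)*(1/1024 + d) = 2*d*(1/1024 + d))
1/(b(g(-5)) + Y) = 1/((1/512)*(-5)*(1 + 1024*(-5)) + 980697) = 1/((1/512)*(-5)*(1 - 5120) + 980697) = 1/((1/512)*(-5)*(-5119) + 980697) = 1/(25595/512 + 980697) = 1/(502142459/512) = 512/502142459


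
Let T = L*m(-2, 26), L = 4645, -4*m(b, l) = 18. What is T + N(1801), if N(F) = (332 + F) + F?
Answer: -33937/2 ≈ -16969.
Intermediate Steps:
m(b, l) = -9/2 (m(b, l) = -1/4*18 = -9/2)
N(F) = 332 + 2*F
T = -41805/2 (T = 4645*(-9/2) = -41805/2 ≈ -20903.)
T + N(1801) = -41805/2 + (332 + 2*1801) = -41805/2 + (332 + 3602) = -41805/2 + 3934 = -33937/2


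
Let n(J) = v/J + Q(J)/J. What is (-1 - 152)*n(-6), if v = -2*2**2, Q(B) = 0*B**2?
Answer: -204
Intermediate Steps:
Q(B) = 0
v = -8 (v = -2*4 = -8)
n(J) = -8/J (n(J) = -8/J + 0/J = -8/J + 0 = -8/J)
(-1 - 152)*n(-6) = (-1 - 152)*(-8/(-6)) = -(-1224)*(-1)/6 = -153*4/3 = -204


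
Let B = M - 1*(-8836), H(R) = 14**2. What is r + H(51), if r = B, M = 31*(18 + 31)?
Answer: 10551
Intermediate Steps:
H(R) = 196
M = 1519 (M = 31*49 = 1519)
B = 10355 (B = 1519 - 1*(-8836) = 1519 + 8836 = 10355)
r = 10355
r + H(51) = 10355 + 196 = 10551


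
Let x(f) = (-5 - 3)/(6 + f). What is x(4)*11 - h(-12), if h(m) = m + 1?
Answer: 11/5 ≈ 2.2000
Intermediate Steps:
h(m) = 1 + m
x(f) = -8/(6 + f)
x(4)*11 - h(-12) = -8/(6 + 4)*11 - (1 - 12) = -8/10*11 - 1*(-11) = -8*1/10*11 + 11 = -4/5*11 + 11 = -44/5 + 11 = 11/5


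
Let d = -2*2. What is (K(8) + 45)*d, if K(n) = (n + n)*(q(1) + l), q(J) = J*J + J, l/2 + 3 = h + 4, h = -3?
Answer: -52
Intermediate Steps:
d = -4
l = -4 (l = -6 + 2*(-3 + 4) = -6 + 2*1 = -6 + 2 = -4)
q(J) = J + J**2 (q(J) = J**2 + J = J + J**2)
K(n) = -4*n (K(n) = (n + n)*(1*(1 + 1) - 4) = (2*n)*(1*2 - 4) = (2*n)*(2 - 4) = (2*n)*(-2) = -4*n)
(K(8) + 45)*d = (-4*8 + 45)*(-4) = (-32 + 45)*(-4) = 13*(-4) = -52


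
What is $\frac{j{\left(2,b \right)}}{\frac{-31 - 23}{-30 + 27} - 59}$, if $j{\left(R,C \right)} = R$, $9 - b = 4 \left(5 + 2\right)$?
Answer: $- \frac{2}{41} \approx -0.048781$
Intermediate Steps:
$b = -19$ ($b = 9 - 4 \left(5 + 2\right) = 9 - 4 \cdot 7 = 9 - 28 = -19$)
$\frac{j{\left(2,b \right)}}{\frac{-31 - 23}{-30 + 27} - 59} = \frac{2}{\frac{-31 - 23}{-30 + 27} - 59} = \frac{2}{- \frac{54}{-3} - 59} = \frac{2}{\left(-54\right) \left(- \frac{1}{3}\right) - 59} = \frac{2}{18 - 59} = \frac{2}{-41} = 2 \left(- \frac{1}{41}\right) = - \frac{2}{41}$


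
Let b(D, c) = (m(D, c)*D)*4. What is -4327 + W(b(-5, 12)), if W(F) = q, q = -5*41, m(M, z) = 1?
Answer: -4532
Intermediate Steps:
q = -205
b(D, c) = 4*D (b(D, c) = (1*D)*4 = D*4 = 4*D)
W(F) = -205
-4327 + W(b(-5, 12)) = -4327 - 205 = -4532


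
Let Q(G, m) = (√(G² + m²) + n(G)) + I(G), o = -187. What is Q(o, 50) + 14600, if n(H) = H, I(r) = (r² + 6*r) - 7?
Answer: 48253 + √37469 ≈ 48447.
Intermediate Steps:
I(r) = -7 + r² + 6*r
Q(G, m) = -7 + G² + √(G² + m²) + 7*G (Q(G, m) = (√(G² + m²) + G) + (-7 + G² + 6*G) = (G + √(G² + m²)) + (-7 + G² + 6*G) = -7 + G² + √(G² + m²) + 7*G)
Q(o, 50) + 14600 = (-7 + (-187)² + √((-187)² + 50²) + 7*(-187)) + 14600 = (-7 + 34969 + √(34969 + 2500) - 1309) + 14600 = (-7 + 34969 + √37469 - 1309) + 14600 = (33653 + √37469) + 14600 = 48253 + √37469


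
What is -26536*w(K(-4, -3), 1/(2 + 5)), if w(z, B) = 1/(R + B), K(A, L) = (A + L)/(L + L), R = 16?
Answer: -185752/113 ≈ -1643.8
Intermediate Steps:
K(A, L) = (A + L)/(2*L) (K(A, L) = (A + L)/((2*L)) = (A + L)*(1/(2*L)) = (A + L)/(2*L))
w(z, B) = 1/(16 + B)
-26536*w(K(-4, -3), 1/(2 + 5)) = -26536/(16 + 1/(2 + 5)) = -26536/(16 + 1/7) = -26536/113/7 = -26536*7/113 = -185752/113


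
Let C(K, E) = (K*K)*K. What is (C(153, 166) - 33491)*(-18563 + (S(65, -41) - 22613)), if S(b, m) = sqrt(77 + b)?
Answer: -146095989136 + 3548086*sqrt(142) ≈ -1.4605e+11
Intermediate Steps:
C(K, E) = K**3 (C(K, E) = K**2*K = K**3)
(C(153, 166) - 33491)*(-18563 + (S(65, -41) - 22613)) = (153**3 - 33491)*(-18563 + (sqrt(77 + 65) - 22613)) = (3581577 - 33491)*(-18563 + (sqrt(142) - 22613)) = 3548086*(-18563 + (-22613 + sqrt(142))) = 3548086*(-41176 + sqrt(142)) = -146095989136 + 3548086*sqrt(142)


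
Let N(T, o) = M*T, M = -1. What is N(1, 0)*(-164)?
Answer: 164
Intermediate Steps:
N(T, o) = -T
N(1, 0)*(-164) = -1*1*(-164) = -1*(-164) = 164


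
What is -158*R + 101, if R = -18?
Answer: 2945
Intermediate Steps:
-158*R + 101 = -158*(-18) + 101 = 2844 + 101 = 2945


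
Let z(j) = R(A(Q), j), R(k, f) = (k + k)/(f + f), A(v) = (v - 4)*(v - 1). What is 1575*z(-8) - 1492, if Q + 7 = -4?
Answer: -73859/2 ≈ -36930.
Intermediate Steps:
Q = -11 (Q = -7 - 4 = -11)
A(v) = (-1 + v)*(-4 + v) (A(v) = (-4 + v)*(-1 + v) = (-1 + v)*(-4 + v))
R(k, f) = k/f (R(k, f) = (2*k)/((2*f)) = (2*k)*(1/(2*f)) = k/f)
z(j) = 180/j (z(j) = (4 + (-11)² - 5*(-11))/j = (4 + 121 + 55)/j = 180/j)
1575*z(-8) - 1492 = 1575*(180/(-8)) - 1492 = 1575*(180*(-⅛)) - 1492 = 1575*(-45/2) - 1492 = -70875/2 - 1492 = -73859/2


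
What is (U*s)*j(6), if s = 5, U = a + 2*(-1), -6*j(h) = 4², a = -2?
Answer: 160/3 ≈ 53.333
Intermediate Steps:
j(h) = -8/3 (j(h) = -⅙*4² = -⅙*16 = -8/3)
U = -4 (U = -2 + 2*(-1) = -2 - 2 = -4)
(U*s)*j(6) = -4*5*(-8/3) = -20*(-8/3) = 160/3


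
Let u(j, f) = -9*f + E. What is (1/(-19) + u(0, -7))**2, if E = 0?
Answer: 1430416/361 ≈ 3962.4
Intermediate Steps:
u(j, f) = -9*f (u(j, f) = -9*f + 0 = -9*f)
(1/(-19) + u(0, -7))**2 = (1/(-19) - 9*(-7))**2 = (-1/19 + 63)**2 = (1196/19)**2 = 1430416/361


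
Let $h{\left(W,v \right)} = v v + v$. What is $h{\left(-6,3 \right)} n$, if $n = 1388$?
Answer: $16656$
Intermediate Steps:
$h{\left(W,v \right)} = v + v^{2}$ ($h{\left(W,v \right)} = v^{2} + v = v + v^{2}$)
$h{\left(-6,3 \right)} n = 3 \left(1 + 3\right) 1388 = 3 \cdot 4 \cdot 1388 = 12 \cdot 1388 = 16656$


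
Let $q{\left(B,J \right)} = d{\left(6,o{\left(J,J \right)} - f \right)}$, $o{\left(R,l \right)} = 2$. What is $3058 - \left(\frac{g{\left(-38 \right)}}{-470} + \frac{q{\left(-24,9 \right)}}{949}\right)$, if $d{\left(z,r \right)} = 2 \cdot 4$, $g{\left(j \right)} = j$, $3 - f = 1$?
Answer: $\frac{681959959}{223015} \approx 3057.9$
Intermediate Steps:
$f = 2$ ($f = 3 - 1 = 2$)
$d{\left(z,r \right)} = 8$
$q{\left(B,J \right)} = 8$
$3058 - \left(\frac{g{\left(-38 \right)}}{-470} + \frac{q{\left(-24,9 \right)}}{949}\right) = 3058 - \left(- \frac{38}{-470} + \frac{8}{949}\right) = 3058 - \left(\left(-38\right) \left(- \frac{1}{470}\right) + 8 \cdot \frac{1}{949}\right) = 3058 - \left(\frac{19}{235} + \frac{8}{949}\right) = 3058 - \frac{19911}{223015} = \frac{681959959}{223015}$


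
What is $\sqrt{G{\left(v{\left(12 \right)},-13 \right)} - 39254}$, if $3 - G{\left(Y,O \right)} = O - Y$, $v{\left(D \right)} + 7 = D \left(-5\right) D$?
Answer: $i \sqrt{39965} \approx 199.91 i$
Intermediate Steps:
$v{\left(D \right)} = -7 - 5 D^{2}$ ($v{\left(D \right)} = -7 + D \left(-5\right) D = -7 + - 5 D D = -7 - 5 D^{2}$)
$G{\left(Y,O \right)} = 3 + Y - O$ ($G{\left(Y,O \right)} = 3 - \left(O - Y\right) = 3 + Y - O$)
$\sqrt{G{\left(v{\left(12 \right)},-13 \right)} - 39254} = \sqrt{\left(3 - \left(7 + 5 \cdot 12^{2}\right) - -13\right) - 39254} = \sqrt{\left(3 - 727 + 13\right) - 39254} = \sqrt{-711 - 39254} = \sqrt{-39965} = i \sqrt{39965}$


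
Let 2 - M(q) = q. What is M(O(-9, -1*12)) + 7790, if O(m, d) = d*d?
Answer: 7648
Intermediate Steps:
O(m, d) = d²
M(q) = 2 - q
M(O(-9, -1*12)) + 7790 = (2 - (-1*12)²) + 7790 = (2 - 1*(-12)²) + 7790 = (2 - 1*144) + 7790 = (2 - 144) + 7790 = -142 + 7790 = 7648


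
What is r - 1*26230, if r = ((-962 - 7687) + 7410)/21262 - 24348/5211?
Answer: -968903540155/36932094 ≈ -26235.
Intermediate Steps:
r = -174714535/36932094 (r = (-8649 + 7410)*(1/21262) - 24348*1/5211 = -1239*1/21262 - 8116/1737 = -1239/21262 - 8116/1737 = -174714535/36932094 ≈ -4.7307)
r - 1*26230 = -174714535/36932094 - 1*26230 = -174714535/36932094 - 26230 = -968903540155/36932094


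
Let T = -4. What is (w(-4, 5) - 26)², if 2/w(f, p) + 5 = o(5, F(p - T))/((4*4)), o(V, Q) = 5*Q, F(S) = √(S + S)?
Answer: 247311684/354025 + 1509696*√2/354025 ≈ 704.60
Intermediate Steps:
F(S) = √2*√S (F(S) = √(2*S) = √2*√S)
w(f, p) = 2/(-5 + 5*√2*√(4 + p)/16) (w(f, p) = 2/(-5 + (5*(√2*√(p - 1*(-4))))/((4*4))) = 2/(-5 + (5*(√2*√(p + 4)))/16) = 2/(-5 + (5*(√2*√(4 + p)))*(1/16)) = 2/(-5 + (5*√2*√(4 + p))*(1/16)) = 2/(-5 + 5*√2*√(4 + p)/16))
(w(-4, 5) - 26)² = (32/(5*(-16 + √2*√(4 + 5))) - 26)² = (32/(5*(-16 + √2*√9)) - 26)² = (32/(5*(-16 + √2*3)) - 26)² = (32/(5*(-16 + 3*√2)) - 26)² = (-26 + 32/(5*(-16 + 3*√2)))²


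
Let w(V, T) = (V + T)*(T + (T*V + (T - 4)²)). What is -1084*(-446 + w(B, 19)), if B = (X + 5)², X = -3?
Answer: -7494776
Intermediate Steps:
B = 4 (B = (-3 + 5)² = 2² = 4)
w(V, T) = (T + V)*(T + (-4 + T)² + T*V) (w(V, T) = (T + V)*(T + (T*V + (-4 + T)²)) = (T + V)*(T + ((-4 + T)² + T*V)) = (T + V)*(T + (-4 + T)² + T*V))
-1084*(-446 + w(B, 19)) = -1084*(-446 + (19² + 19*4 + 19*4² + 19*(-4 + 19)² + 4*19² + 4*(-4 + 19)²)) = -1084*(-446 + (361 + 76 + 19*16 + 19*15² + 4*361 + 4*15²)) = -1084*(-446 + (361 + 76 + 304 + 19*225 + 1444 + 4*225)) = -1084*(-446 + (361 + 76 + 304 + 4275 + 1444 + 900)) = -1084*(-446 + 7360) = -1084*6914 = -7494776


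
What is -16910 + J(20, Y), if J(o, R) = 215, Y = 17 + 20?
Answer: -16695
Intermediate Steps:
Y = 37
-16910 + J(20, Y) = -16910 + 215 = -16695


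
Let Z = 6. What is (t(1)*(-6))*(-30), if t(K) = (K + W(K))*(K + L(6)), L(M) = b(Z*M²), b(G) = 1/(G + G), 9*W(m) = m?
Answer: 10825/54 ≈ 200.46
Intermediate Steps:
W(m) = m/9
b(G) = 1/(2*G)
L(M) = 1/(12*M²) (L(M) = 1/(2*((6*M²))) = (1/(6*M²))/2 = 1/(12*M²))
t(K) = 10*K*(1/432 + K)/9 (t(K) = (K + K/9)*(K + (1/12)/6²) = (10*K/9)*(K + (1/12)*(1/36)) = (10*K/9)*(K + 1/432) = (10*K/9)*(1/432 + K) = 10*K*(1/432 + K)/9)
(t(1)*(-6))*(-30) = (((5/1944)*1*(1 + 432*1))*(-6))*(-30) = (((5/1944)*1*(1 + 432))*(-6))*(-30) = (((5/1944)*1*433)*(-6))*(-30) = ((2165/1944)*(-6))*(-30) = -2165/324*(-30) = 10825/54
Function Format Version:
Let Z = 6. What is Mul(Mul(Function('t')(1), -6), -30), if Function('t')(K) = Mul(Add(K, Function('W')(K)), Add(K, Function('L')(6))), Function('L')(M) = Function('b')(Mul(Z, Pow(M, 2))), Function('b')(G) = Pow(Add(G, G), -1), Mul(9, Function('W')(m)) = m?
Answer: Rational(10825, 54) ≈ 200.46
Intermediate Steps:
Function('W')(m) = Mul(Rational(1, 9), m)
Function('b')(G) = Mul(Rational(1, 2), Pow(G, -1)) (Function('b')(G) = Pow(Mul(2, G), -1) = Mul(Rational(1, 2), Pow(G, -1)))
Function('L')(M) = Mul(Rational(1, 12), Pow(M, -2)) (Function('L')(M) = Mul(Rational(1, 2), Pow(Mul(6, Pow(M, 2)), -1)) = Mul(Rational(1, 2), Mul(Rational(1, 6), Pow(M, -2))) = Mul(Rational(1, 12), Pow(M, -2)))
Function('t')(K) = Mul(Rational(10, 9), K, Add(Rational(1, 432), K)) (Function('t')(K) = Mul(Add(K, Mul(Rational(1, 9), K)), Add(K, Mul(Rational(1, 12), Pow(6, -2)))) = Mul(Mul(Rational(10, 9), K), Add(K, Mul(Rational(1, 12), Rational(1, 36)))) = Mul(Mul(Rational(10, 9), K), Add(K, Rational(1, 432))) = Mul(Mul(Rational(10, 9), K), Add(Rational(1, 432), K)) = Mul(Rational(10, 9), K, Add(Rational(1, 432), K)))
Mul(Mul(Function('t')(1), -6), -30) = Mul(Mul(Mul(Rational(5, 1944), 1, Add(1, Mul(432, 1))), -6), -30) = Mul(Mul(Mul(Rational(5, 1944), 1, Add(1, 432)), -6), -30) = Mul(Mul(Mul(Rational(5, 1944), 1, 433), -6), -30) = Mul(Mul(Rational(2165, 1944), -6), -30) = Mul(Rational(-2165, 324), -30) = Rational(10825, 54)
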